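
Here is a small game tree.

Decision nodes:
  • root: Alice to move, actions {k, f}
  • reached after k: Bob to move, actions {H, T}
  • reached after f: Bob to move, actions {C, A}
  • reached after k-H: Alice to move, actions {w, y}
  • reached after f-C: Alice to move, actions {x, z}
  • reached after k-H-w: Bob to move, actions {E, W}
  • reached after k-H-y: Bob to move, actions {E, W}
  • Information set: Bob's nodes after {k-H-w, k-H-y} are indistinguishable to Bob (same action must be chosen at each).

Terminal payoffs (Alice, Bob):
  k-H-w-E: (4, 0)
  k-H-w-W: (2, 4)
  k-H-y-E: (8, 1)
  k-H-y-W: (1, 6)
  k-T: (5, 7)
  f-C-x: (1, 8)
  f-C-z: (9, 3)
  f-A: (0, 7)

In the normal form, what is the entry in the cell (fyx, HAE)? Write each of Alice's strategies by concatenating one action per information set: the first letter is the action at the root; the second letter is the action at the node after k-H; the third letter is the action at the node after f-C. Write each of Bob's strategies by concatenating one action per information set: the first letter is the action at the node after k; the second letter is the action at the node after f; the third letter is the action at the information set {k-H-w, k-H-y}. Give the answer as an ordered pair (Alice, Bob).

(0, 7)

Trace the play path from the root:
  Alice plays f
  Bob plays A at [f]
→ terminal payoff (0, 7).
(Alice's choice at the node after k-H is never reached on this path, so it doesn't affect the outcome.)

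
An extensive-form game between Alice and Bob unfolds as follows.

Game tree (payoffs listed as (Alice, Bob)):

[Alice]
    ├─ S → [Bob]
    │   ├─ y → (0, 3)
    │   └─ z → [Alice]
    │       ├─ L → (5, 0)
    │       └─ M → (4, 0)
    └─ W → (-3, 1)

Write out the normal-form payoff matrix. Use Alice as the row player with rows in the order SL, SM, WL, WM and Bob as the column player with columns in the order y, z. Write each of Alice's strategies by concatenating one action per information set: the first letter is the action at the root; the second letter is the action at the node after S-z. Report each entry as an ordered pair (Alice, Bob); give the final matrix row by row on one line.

            y        z
  SL    (0,3)    (5,0)
  SM    (0,3)    (4,0)
  WL   (-3,1)   (-3,1)
  WM   (-3,1)   (-3,1)

SL: (0,3) (5,0) | SM: (0,3) (4,0) | WL: (-3,1) (-3,1) | WM: (-3,1) (-3,1)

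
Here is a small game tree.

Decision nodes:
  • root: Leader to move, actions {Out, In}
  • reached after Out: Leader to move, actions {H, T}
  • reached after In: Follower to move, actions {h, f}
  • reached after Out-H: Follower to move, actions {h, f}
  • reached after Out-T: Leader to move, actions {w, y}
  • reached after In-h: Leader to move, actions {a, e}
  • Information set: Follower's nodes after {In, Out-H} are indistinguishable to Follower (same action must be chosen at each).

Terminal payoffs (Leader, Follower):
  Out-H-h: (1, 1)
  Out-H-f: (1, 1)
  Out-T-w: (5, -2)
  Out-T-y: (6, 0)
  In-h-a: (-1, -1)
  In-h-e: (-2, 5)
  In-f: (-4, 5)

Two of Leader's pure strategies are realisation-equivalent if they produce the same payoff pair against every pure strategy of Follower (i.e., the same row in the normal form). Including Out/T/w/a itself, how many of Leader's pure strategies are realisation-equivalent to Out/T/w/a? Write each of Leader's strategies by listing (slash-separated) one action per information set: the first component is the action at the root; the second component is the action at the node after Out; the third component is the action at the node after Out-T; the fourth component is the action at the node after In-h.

2

Row for Out/T/w/a (columns h, f): (5,-2) (5,-2).
Under Out/T/w/a, Leader's choice at the node after In-h can never be reached regardless of what Follower does, so varying those choices leaves every outcome unchanged.
Holding the reachable choices fixed and varying the unreachable one freely already gives 2 equivalent strategies.
No other strategy reproduces this row, so those 2 are the full class: Out/T/w/a, Out/T/w/e.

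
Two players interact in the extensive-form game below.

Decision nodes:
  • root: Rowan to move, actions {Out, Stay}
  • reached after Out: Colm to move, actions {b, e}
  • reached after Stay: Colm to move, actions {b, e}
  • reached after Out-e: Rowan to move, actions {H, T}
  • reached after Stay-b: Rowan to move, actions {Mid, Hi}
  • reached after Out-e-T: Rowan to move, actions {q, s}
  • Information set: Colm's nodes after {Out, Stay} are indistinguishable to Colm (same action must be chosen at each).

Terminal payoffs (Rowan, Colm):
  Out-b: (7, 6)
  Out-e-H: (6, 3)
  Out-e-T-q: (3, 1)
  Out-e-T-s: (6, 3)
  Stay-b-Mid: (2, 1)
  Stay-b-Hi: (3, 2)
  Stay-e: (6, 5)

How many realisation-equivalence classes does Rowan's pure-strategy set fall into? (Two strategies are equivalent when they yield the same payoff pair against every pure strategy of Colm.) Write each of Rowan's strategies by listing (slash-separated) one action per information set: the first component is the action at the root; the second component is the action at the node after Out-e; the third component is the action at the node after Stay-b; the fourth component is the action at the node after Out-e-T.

4

Rowan has 16 pure strategies: Out/H/Mid/q, Out/H/Mid/s, Out/H/Hi/q, Out/H/Hi/s, Out/T/Mid/q, Out/T/Mid/s, Out/T/Hi/q, Out/T/Hi/s, Stay/H/Mid/q, Stay/H/Mid/s, Stay/H/Hi/q, Stay/H/Hi/s, Stay/T/Mid/q, Stay/T/Mid/s, Stay/T/Hi/q, Stay/T/Hi/s. Columns: b, e.
{Out/H/Mid/q, Out/H/Mid/s, Out/H/Hi/q, Out/H/Hi/s, Out/T/Mid/s, Out/T/Hi/s} → row (7,6) (6,3)
{Out/T/Mid/q, Out/T/Hi/q} → row (7,6) (3,1)
{Stay/H/Mid/q, Stay/H/Mid/s, Stay/T/Mid/q, Stay/T/Mid/s} → row (2,1) (6,5)
{Stay/H/Hi/q, Stay/H/Hi/s, Stay/T/Hi/q, Stay/T/Hi/s} → row (3,2) (6,5)
That's 4 distinct rows out of 16 strategies.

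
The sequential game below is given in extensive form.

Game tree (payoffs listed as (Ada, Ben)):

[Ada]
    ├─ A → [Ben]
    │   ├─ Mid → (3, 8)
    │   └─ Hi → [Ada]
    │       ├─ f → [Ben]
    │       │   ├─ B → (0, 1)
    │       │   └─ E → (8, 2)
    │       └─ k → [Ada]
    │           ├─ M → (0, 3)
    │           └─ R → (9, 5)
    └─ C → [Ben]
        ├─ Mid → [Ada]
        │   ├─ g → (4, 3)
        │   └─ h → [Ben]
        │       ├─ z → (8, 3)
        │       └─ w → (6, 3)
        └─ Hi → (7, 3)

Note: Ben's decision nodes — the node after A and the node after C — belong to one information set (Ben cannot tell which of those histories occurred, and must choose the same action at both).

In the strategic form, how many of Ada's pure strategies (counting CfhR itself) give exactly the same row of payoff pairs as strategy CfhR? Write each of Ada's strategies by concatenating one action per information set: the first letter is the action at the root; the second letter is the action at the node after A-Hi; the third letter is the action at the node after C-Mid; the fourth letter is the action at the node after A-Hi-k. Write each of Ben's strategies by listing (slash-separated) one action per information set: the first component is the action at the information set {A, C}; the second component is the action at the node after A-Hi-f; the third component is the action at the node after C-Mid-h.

Row for CfhR (columns Mid/B/z, Mid/B/w, Mid/E/z, Mid/E/w, Hi/B/z, Hi/B/w, Hi/E/z, Hi/E/w): (8,3) (6,3) (8,3) (6,3) (7,3) (7,3) (7,3) (7,3).
Under CfhR, Ada's choice at the node after A-Hi and at the node after A-Hi-k can never be reached regardless of what Ben does, so varying those choices leaves every outcome unchanged.
Holding the reachable choices fixed and varying the unreachable ones freely already gives 2 × 2 = 4 equivalent strategies.
No other strategy reproduces this row, so those 4 are the full class: CfhM, CfhR, CkhM, CkhR.

4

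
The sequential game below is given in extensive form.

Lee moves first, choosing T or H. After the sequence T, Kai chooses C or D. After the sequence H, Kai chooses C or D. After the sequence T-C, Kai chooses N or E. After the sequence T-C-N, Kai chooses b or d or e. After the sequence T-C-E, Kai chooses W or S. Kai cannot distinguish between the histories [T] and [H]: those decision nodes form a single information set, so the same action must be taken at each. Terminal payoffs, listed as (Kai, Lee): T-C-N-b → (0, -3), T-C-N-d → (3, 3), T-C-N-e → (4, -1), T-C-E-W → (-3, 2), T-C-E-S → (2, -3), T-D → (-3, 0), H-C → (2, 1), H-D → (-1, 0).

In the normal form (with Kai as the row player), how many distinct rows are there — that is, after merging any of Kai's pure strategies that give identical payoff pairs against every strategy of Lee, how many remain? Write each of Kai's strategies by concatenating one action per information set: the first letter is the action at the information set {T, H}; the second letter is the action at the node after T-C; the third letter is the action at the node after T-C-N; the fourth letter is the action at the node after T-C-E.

Kai has 24 pure strategies: CNbW, CNbS, CNdW, CNdS, CNeW, CNeS, CEbW, CEbS, CEdW, CEdS, CEeW, CEeS, DNbW, DNbS, DNdW, DNdS, DNeW, DNeS, DEbW, DEbS, DEdW, DEdS, DEeW, DEeS. Columns: T, H.
{CNbW, CNbS} → row (0,-3) (2,1)
{CNdW, CNdS} → row (3,3) (2,1)
{CNeW, CNeS} → row (4,-1) (2,1)
{CEbW, CEdW, CEeW} → row (-3,2) (2,1)
{CEbS, CEdS, CEeS} → row (2,-3) (2,1)
{DNbW, DNbS, DNdW, DNdS, DNeW, DNeS, DEbW, DEbS, DEdW, DEdS, DEeW, DEeS} → row (-3,0) (-1,0)
That's 6 distinct rows out of 24 strategies.

6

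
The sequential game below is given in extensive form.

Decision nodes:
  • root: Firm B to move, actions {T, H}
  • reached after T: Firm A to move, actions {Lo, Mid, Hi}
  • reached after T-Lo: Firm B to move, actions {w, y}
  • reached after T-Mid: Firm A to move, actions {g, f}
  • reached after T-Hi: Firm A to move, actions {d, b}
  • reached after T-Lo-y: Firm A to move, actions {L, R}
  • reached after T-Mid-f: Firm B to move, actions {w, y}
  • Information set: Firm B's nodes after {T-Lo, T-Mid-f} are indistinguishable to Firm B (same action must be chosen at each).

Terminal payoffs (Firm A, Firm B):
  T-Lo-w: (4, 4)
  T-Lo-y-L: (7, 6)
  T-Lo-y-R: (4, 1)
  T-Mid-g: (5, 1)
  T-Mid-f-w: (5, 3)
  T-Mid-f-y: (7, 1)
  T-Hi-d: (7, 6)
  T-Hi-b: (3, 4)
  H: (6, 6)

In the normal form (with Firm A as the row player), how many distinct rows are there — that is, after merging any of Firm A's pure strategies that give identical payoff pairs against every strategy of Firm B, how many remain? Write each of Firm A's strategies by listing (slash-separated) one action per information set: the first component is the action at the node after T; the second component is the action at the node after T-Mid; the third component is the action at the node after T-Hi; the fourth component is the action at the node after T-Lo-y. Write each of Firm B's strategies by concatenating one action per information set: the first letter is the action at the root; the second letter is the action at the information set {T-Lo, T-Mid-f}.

Firm A has 24 pure strategies: Lo/g/d/L, Lo/g/d/R, Lo/g/b/L, Lo/g/b/R, Lo/f/d/L, Lo/f/d/R, Lo/f/b/L, Lo/f/b/R, Mid/g/d/L, Mid/g/d/R, Mid/g/b/L, Mid/g/b/R, Mid/f/d/L, Mid/f/d/R, Mid/f/b/L, Mid/f/b/R, Hi/g/d/L, Hi/g/d/R, Hi/g/b/L, Hi/g/b/R, Hi/f/d/L, Hi/f/d/R, Hi/f/b/L, Hi/f/b/R. Columns: Tw, Ty, Hw, Hy.
{Lo/g/d/L, Lo/g/b/L, Lo/f/d/L, Lo/f/b/L} → row (4,4) (7,6) (6,6) (6,6)
{Lo/g/d/R, Lo/g/b/R, Lo/f/d/R, Lo/f/b/R} → row (4,4) (4,1) (6,6) (6,6)
{Mid/g/d/L, Mid/g/d/R, Mid/g/b/L, Mid/g/b/R} → row (5,1) (5,1) (6,6) (6,6)
{Mid/f/d/L, Mid/f/d/R, Mid/f/b/L, Mid/f/b/R} → row (5,3) (7,1) (6,6) (6,6)
{Hi/g/d/L, Hi/g/d/R, Hi/f/d/L, Hi/f/d/R} → row (7,6) (7,6) (6,6) (6,6)
{Hi/g/b/L, Hi/g/b/R, Hi/f/b/L, Hi/f/b/R} → row (3,4) (3,4) (6,6) (6,6)
That's 6 distinct rows out of 24 strategies.

6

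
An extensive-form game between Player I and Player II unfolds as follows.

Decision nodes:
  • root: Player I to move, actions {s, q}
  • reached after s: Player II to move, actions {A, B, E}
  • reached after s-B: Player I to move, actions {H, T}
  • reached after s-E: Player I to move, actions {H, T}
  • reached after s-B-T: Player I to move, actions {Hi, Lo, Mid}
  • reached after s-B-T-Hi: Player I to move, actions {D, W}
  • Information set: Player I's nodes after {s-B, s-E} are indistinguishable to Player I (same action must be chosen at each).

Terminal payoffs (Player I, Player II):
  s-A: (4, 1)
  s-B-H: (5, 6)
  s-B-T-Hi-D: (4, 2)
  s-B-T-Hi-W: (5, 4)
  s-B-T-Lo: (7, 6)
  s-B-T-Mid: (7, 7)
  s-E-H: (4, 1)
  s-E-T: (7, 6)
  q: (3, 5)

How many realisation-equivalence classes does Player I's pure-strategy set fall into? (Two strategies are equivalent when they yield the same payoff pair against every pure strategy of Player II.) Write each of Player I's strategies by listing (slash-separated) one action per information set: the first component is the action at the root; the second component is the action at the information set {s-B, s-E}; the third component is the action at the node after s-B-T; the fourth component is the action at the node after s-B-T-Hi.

6

Player I has 24 pure strategies: s/H/Hi/D, s/H/Hi/W, s/H/Lo/D, s/H/Lo/W, s/H/Mid/D, s/H/Mid/W, s/T/Hi/D, s/T/Hi/W, s/T/Lo/D, s/T/Lo/W, s/T/Mid/D, s/T/Mid/W, q/H/Hi/D, q/H/Hi/W, q/H/Lo/D, q/H/Lo/W, q/H/Mid/D, q/H/Mid/W, q/T/Hi/D, q/T/Hi/W, q/T/Lo/D, q/T/Lo/W, q/T/Mid/D, q/T/Mid/W. Columns: A, B, E.
{s/H/Hi/D, s/H/Hi/W, s/H/Lo/D, s/H/Lo/W, s/H/Mid/D, s/H/Mid/W} → row (4,1) (5,6) (4,1)
{s/T/Hi/D} → row (4,1) (4,2) (7,6)
{s/T/Hi/W} → row (4,1) (5,4) (7,6)
{s/T/Lo/D, s/T/Lo/W} → row (4,1) (7,6) (7,6)
{s/T/Mid/D, s/T/Mid/W} → row (4,1) (7,7) (7,6)
{q/H/Hi/D, q/H/Hi/W, q/H/Lo/D, q/H/Lo/W, q/H/Mid/D, q/H/Mid/W, q/T/Hi/D, q/T/Hi/W, q/T/Lo/D, q/T/Lo/W, q/T/Mid/D, q/T/Mid/W} → row (3,5) (3,5) (3,5)
That's 6 distinct rows out of 24 strategies.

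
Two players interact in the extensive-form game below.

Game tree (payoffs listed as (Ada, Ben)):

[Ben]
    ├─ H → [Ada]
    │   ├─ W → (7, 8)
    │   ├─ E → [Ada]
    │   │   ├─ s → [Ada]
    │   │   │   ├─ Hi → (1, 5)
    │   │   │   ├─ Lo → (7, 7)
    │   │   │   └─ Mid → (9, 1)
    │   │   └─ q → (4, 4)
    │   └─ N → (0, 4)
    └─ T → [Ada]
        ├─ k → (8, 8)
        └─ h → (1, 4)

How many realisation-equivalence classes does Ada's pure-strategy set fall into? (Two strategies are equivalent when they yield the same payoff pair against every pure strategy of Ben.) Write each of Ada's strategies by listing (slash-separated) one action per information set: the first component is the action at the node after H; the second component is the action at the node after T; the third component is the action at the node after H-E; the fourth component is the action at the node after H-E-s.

Ada has 36 pure strategies: W/k/s/Hi, W/k/s/Lo, W/k/s/Mid, W/k/q/Hi, W/k/q/Lo, W/k/q/Mid, W/h/s/Hi, W/h/s/Lo, W/h/s/Mid, W/h/q/Hi, W/h/q/Lo, W/h/q/Mid, E/k/s/Hi, E/k/s/Lo, E/k/s/Mid, E/k/q/Hi, E/k/q/Lo, E/k/q/Mid, E/h/s/Hi, E/h/s/Lo, E/h/s/Mid, E/h/q/Hi, E/h/q/Lo, E/h/q/Mid, N/k/s/Hi, N/k/s/Lo, N/k/s/Mid, N/k/q/Hi, N/k/q/Lo, N/k/q/Mid, N/h/s/Hi, N/h/s/Lo, N/h/s/Mid, N/h/q/Hi, N/h/q/Lo, N/h/q/Mid. Columns: H, T.
{W/k/s/Hi, W/k/s/Lo, W/k/s/Mid, W/k/q/Hi, W/k/q/Lo, W/k/q/Mid} → row (7,8) (8,8)
{W/h/s/Hi, W/h/s/Lo, W/h/s/Mid, W/h/q/Hi, W/h/q/Lo, W/h/q/Mid} → row (7,8) (1,4)
{E/k/s/Hi} → row (1,5) (8,8)
{E/k/s/Lo} → row (7,7) (8,8)
{E/k/s/Mid} → row (9,1) (8,8)
{E/k/q/Hi, E/k/q/Lo, E/k/q/Mid} → row (4,4) (8,8)
{E/h/s/Hi} → row (1,5) (1,4)
{E/h/s/Lo} → row (7,7) (1,4)
{E/h/s/Mid} → row (9,1) (1,4)
{E/h/q/Hi, E/h/q/Lo, E/h/q/Mid} → row (4,4) (1,4)
{N/k/s/Hi, N/k/s/Lo, N/k/s/Mid, N/k/q/Hi, N/k/q/Lo, N/k/q/Mid} → row (0,4) (8,8)
{N/h/s/Hi, N/h/s/Lo, N/h/s/Mid, N/h/q/Hi, N/h/q/Lo, N/h/q/Mid} → row (0,4) (1,4)
That's 12 distinct rows out of 36 strategies.

12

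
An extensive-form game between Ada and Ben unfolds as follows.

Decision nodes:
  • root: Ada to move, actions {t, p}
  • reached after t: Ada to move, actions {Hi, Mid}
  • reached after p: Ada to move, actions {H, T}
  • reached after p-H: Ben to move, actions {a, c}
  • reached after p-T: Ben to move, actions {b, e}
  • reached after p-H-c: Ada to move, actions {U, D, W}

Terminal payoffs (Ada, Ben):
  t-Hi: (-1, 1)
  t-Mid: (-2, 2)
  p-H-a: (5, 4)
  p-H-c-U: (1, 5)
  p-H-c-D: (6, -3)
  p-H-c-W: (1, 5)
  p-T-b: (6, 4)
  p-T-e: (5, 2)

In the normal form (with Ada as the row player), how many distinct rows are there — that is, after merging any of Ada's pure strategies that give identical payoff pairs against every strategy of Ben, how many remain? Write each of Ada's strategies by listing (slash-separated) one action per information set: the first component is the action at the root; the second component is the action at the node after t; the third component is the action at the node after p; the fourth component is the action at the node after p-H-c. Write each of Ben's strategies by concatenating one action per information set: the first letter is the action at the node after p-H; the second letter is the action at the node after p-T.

Ada has 24 pure strategies: t/Hi/H/U, t/Hi/H/D, t/Hi/H/W, t/Hi/T/U, t/Hi/T/D, t/Hi/T/W, t/Mid/H/U, t/Mid/H/D, t/Mid/H/W, t/Mid/T/U, t/Mid/T/D, t/Mid/T/W, p/Hi/H/U, p/Hi/H/D, p/Hi/H/W, p/Hi/T/U, p/Hi/T/D, p/Hi/T/W, p/Mid/H/U, p/Mid/H/D, p/Mid/H/W, p/Mid/T/U, p/Mid/T/D, p/Mid/T/W. Columns: ab, ae, cb, ce.
{t/Hi/H/U, t/Hi/H/D, t/Hi/H/W, t/Hi/T/U, t/Hi/T/D, t/Hi/T/W} → row (-1,1) (-1,1) (-1,1) (-1,1)
{t/Mid/H/U, t/Mid/H/D, t/Mid/H/W, t/Mid/T/U, t/Mid/T/D, t/Mid/T/W} → row (-2,2) (-2,2) (-2,2) (-2,2)
{p/Hi/H/U, p/Hi/H/W, p/Mid/H/U, p/Mid/H/W} → row (5,4) (5,4) (1,5) (1,5)
{p/Hi/H/D, p/Mid/H/D} → row (5,4) (5,4) (6,-3) (6,-3)
{p/Hi/T/U, p/Hi/T/D, p/Hi/T/W, p/Mid/T/U, p/Mid/T/D, p/Mid/T/W} → row (6,4) (5,2) (6,4) (5,2)
That's 5 distinct rows out of 24 strategies.

5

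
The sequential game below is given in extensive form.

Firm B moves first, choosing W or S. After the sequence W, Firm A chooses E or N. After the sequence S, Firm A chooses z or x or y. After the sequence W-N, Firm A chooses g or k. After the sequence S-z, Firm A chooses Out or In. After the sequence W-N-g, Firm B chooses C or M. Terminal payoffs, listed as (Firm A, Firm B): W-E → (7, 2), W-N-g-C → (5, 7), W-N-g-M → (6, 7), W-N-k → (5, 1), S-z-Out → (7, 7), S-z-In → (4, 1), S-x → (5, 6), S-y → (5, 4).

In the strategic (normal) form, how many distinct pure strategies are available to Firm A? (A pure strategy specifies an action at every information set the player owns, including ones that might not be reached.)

24

Firm A owns the node after W with actions {E, N} — two choices.
Firm A owns the node after S with actions {z, x, y} — three choices.
Firm A owns the node after W-N with actions {g, k} — two choices.
Firm A owns the node after S-z with actions {Out, In} — two choices.
A pure strategy fixes one action at each information set independently, so the count is the product 2 × 3 × 2 × 2 = 24.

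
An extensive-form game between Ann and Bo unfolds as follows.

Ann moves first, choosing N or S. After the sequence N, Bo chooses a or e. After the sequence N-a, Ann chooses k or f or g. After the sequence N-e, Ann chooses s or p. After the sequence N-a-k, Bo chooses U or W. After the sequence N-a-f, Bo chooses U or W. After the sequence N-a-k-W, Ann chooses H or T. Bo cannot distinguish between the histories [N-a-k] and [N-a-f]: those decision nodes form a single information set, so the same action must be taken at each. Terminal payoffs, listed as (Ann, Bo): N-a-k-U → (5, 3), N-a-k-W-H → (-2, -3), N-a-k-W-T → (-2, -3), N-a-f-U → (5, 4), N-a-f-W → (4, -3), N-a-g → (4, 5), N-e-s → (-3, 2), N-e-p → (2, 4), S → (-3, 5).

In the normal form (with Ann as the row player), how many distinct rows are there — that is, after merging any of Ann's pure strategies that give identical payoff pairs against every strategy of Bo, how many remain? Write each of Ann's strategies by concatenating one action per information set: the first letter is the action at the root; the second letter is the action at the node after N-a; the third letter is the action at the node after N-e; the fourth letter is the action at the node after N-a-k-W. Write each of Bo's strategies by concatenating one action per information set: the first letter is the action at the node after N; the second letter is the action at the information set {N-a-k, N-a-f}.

Ann has 24 pure strategies: NksH, NksT, NkpH, NkpT, NfsH, NfsT, NfpH, NfpT, NgsH, NgsT, NgpH, NgpT, SksH, SksT, SkpH, SkpT, SfsH, SfsT, SfpH, SfpT, SgsH, SgsT, SgpH, SgpT. Columns: aU, aW, eU, eW.
{NksH, NksT} → row (5,3) (-2,-3) (-3,2) (-3,2)
{NkpH, NkpT} → row (5,3) (-2,-3) (2,4) (2,4)
{NfsH, NfsT} → row (5,4) (4,-3) (-3,2) (-3,2)
{NfpH, NfpT} → row (5,4) (4,-3) (2,4) (2,4)
{NgsH, NgsT} → row (4,5) (4,5) (-3,2) (-3,2)
{NgpH, NgpT} → row (4,5) (4,5) (2,4) (2,4)
{SksH, SksT, SkpH, SkpT, SfsH, SfsT, SfpH, SfpT, SgsH, SgsT, SgpH, SgpT} → row (-3,5) (-3,5) (-3,5) (-3,5)
That's 7 distinct rows out of 24 strategies.

7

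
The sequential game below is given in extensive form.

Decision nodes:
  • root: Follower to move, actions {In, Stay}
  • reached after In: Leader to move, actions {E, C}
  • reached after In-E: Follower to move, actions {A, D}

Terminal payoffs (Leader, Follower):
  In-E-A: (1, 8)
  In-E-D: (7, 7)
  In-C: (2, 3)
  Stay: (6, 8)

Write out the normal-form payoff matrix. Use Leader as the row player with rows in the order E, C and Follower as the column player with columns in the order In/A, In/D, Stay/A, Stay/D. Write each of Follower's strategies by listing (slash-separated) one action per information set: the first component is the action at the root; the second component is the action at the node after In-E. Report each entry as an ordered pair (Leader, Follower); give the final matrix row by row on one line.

E: (1,8) (7,7) (6,8) (6,8) | C: (2,3) (2,3) (6,8) (6,8)

         In/A     In/D   Stay/A   Stay/D
   E    (1,8)    (7,7)    (6,8)    (6,8)
   C    (2,3)    (2,3)    (6,8)    (6,8)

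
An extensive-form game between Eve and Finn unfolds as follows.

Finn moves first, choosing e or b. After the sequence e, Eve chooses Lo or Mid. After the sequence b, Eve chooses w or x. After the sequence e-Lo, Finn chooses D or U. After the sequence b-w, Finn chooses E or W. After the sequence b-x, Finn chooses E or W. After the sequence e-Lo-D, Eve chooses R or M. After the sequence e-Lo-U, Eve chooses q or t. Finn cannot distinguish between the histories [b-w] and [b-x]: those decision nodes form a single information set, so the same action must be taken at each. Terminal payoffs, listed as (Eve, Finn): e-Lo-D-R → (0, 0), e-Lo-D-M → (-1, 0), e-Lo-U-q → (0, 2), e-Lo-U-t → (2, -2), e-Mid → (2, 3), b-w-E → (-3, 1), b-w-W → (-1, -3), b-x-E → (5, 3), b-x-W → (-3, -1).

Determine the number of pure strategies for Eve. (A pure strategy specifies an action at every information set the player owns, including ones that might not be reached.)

Eve owns the node after e with actions {Lo, Mid} — two choices.
Eve owns the node after b with actions {w, x} — two choices.
Eve owns the node after e-Lo-D with actions {R, M} — two choices.
Eve owns the node after e-Lo-U with actions {q, t} — two choices.
A pure strategy fixes one action at each information set independently, so the count is the product 2 × 2 × 2 × 2 = 16.

16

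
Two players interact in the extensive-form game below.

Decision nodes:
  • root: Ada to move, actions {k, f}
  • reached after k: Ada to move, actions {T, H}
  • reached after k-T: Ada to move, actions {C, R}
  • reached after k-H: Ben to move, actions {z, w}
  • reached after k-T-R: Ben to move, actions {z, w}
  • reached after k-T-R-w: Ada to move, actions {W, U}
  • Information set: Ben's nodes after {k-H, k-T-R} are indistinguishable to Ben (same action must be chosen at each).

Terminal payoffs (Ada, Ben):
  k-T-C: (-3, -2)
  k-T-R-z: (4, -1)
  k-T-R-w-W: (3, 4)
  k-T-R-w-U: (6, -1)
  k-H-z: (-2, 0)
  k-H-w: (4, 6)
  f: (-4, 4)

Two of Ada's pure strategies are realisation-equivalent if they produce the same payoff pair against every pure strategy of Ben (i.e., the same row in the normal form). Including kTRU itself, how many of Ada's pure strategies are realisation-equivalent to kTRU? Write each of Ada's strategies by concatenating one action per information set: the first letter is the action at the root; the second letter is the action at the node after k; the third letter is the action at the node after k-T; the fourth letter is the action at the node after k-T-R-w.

1

Row for kTRU (columns z, w): (4,-1) (6,-1).
Every one of Ada's information sets is on the play path for some reply by Ben when Ada follows kTRU.
Changing the action at any of them therefore changes at least one column, so only kTRU itself gives this row.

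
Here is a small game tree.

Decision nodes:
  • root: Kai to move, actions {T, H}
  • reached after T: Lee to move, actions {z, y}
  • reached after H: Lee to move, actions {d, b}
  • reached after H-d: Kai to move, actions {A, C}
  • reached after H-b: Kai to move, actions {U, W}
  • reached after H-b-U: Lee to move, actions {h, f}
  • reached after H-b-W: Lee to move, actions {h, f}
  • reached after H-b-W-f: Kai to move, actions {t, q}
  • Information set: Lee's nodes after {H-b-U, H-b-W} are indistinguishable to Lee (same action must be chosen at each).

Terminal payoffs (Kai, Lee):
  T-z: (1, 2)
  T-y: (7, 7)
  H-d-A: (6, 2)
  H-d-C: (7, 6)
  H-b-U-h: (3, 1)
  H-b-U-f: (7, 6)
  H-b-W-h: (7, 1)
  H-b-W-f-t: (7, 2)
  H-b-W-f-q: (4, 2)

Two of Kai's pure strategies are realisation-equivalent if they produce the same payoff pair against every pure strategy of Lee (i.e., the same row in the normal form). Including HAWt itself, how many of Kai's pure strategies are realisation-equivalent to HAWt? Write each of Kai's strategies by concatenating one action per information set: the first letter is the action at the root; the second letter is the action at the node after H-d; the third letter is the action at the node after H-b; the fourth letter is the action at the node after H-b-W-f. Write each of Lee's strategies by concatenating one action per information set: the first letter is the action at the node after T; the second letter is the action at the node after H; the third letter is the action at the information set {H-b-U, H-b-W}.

1

Row for HAWt (columns zdh, zdf, zbh, zbf, ydh, ydf, ybh, ybf): (6,2) (6,2) (7,1) (7,2) (6,2) (6,2) (7,1) (7,2).
Every one of Kai's information sets is on the play path for some reply by Lee when Kai follows HAWt.
Changing the action at any of them therefore changes at least one column, so only HAWt itself gives this row.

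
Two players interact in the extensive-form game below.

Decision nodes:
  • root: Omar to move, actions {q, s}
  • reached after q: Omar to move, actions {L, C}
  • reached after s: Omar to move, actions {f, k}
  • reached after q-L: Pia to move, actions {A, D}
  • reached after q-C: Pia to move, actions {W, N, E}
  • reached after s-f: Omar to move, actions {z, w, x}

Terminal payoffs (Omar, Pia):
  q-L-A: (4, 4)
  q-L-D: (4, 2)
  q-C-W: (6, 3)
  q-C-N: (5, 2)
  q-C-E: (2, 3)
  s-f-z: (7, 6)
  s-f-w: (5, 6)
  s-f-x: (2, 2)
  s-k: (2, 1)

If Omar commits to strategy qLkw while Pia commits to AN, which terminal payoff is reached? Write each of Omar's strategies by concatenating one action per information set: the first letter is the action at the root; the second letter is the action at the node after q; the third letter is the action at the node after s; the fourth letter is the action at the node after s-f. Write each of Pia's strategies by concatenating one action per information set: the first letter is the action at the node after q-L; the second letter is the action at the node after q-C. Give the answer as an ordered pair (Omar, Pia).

Trace the play path from the root:
  Omar plays q
  Omar plays L at [q]
  Pia plays A at [q-L]
→ terminal payoff (4, 4).
(Omar's choice at the node after s is never reached on this path, so it doesn't affect the outcome.)

(4, 4)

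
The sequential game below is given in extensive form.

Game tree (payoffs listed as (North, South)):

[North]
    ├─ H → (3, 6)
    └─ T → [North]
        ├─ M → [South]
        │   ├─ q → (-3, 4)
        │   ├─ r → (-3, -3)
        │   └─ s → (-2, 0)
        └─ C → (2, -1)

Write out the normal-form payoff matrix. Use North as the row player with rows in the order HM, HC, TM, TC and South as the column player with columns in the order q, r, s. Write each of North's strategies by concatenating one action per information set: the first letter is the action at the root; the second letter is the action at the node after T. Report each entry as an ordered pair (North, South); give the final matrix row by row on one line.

Row HM: q→(3,6), r→(3,6), s→(3,6)
Row HC: q→(3,6), r→(3,6), s→(3,6)
Row TM: q→(-3,4), r→(-3,-3), s→(-2,0)
Row TC: q→(2,-1), r→(2,-1), s→(2,-1)

HM: (3,6) (3,6) (3,6) | HC: (3,6) (3,6) (3,6) | TM: (-3,4) (-3,-3) (-2,0) | TC: (2,-1) (2,-1) (2,-1)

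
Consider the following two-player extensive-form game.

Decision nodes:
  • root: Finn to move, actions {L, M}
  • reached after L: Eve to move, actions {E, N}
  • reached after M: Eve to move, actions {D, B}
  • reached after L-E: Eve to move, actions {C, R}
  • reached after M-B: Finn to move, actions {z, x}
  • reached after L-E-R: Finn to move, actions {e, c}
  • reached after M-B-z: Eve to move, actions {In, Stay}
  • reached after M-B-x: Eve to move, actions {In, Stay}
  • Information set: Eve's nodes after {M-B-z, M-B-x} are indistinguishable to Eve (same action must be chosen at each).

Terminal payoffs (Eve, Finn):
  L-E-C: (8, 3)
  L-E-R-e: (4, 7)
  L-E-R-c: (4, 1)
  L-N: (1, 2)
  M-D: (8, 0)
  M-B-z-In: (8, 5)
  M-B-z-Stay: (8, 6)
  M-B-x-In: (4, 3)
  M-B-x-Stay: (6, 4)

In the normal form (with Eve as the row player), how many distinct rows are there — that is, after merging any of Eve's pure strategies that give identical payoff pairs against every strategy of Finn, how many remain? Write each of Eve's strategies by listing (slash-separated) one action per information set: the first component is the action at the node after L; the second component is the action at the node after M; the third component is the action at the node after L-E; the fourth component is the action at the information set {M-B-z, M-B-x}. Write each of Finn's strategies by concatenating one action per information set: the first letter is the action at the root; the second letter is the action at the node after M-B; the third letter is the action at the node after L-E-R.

9

Eve has 16 pure strategies: E/D/C/In, E/D/C/Stay, E/D/R/In, E/D/R/Stay, E/B/C/In, E/B/C/Stay, E/B/R/In, E/B/R/Stay, N/D/C/In, N/D/C/Stay, N/D/R/In, N/D/R/Stay, N/B/C/In, N/B/C/Stay, N/B/R/In, N/B/R/Stay. Columns: Lze, Lzc, Lxe, Lxc, Mze, Mzc, Mxe, Mxc.
{E/D/C/In, E/D/C/Stay} → row (8,3) (8,3) (8,3) (8,3) (8,0) (8,0) (8,0) (8,0)
{E/D/R/In, E/D/R/Stay} → row (4,7) (4,1) (4,7) (4,1) (8,0) (8,0) (8,0) (8,0)
{E/B/C/In} → row (8,3) (8,3) (8,3) (8,3) (8,5) (8,5) (4,3) (4,3)
{E/B/C/Stay} → row (8,3) (8,3) (8,3) (8,3) (8,6) (8,6) (6,4) (6,4)
{E/B/R/In} → row (4,7) (4,1) (4,7) (4,1) (8,5) (8,5) (4,3) (4,3)
{E/B/R/Stay} → row (4,7) (4,1) (4,7) (4,1) (8,6) (8,6) (6,4) (6,4)
{N/D/C/In, N/D/C/Stay, N/D/R/In, N/D/R/Stay} → row (1,2) (1,2) (1,2) (1,2) (8,0) (8,0) (8,0) (8,0)
{N/B/C/In, N/B/R/In} → row (1,2) (1,2) (1,2) (1,2) (8,5) (8,5) (4,3) (4,3)
{N/B/C/Stay, N/B/R/Stay} → row (1,2) (1,2) (1,2) (1,2) (8,6) (8,6) (6,4) (6,4)
That's 9 distinct rows out of 16 strategies.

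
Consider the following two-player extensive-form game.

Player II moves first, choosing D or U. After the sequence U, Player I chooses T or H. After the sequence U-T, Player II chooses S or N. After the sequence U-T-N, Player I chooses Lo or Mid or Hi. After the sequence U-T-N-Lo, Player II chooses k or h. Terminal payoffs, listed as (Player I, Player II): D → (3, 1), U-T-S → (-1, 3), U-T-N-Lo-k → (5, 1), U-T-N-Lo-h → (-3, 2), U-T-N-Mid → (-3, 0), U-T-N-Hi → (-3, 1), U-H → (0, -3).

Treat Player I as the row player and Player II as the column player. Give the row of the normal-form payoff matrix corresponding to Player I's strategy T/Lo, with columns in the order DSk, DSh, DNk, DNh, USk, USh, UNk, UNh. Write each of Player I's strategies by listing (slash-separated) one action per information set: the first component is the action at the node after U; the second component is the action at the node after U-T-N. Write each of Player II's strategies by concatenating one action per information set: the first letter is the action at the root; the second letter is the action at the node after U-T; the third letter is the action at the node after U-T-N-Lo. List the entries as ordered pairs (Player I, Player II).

(3,1) (3,1) (3,1) (3,1) (-1,3) (-1,3) (5,1) (-3,2)

vs DSk: Player II plays D → (3, 1)
vs DSh: Player II plays D → (3, 1)
vs DNk: Player II plays D → (3, 1)
vs DNh: Player II plays D → (3, 1)
vs USk: Player II plays U → Player I plays T at [U] → Player II plays S at [U-T] → (-1, 3)
vs USh: Player II plays U → Player I plays T at [U] → Player II plays S at [U-T] → (-1, 3)
vs UNk: Player II plays U → Player I plays T at [U] → Player II plays N at [U-T] → Player I plays Lo at [U-T-N] → Player II plays k at [U-T-N-Lo] → (5, 1)
vs UNh: Player II plays U → Player I plays T at [U] → Player II plays N at [U-T] → Player I plays Lo at [U-T-N] → Player II plays h at [U-T-N-Lo] → (-3, 2)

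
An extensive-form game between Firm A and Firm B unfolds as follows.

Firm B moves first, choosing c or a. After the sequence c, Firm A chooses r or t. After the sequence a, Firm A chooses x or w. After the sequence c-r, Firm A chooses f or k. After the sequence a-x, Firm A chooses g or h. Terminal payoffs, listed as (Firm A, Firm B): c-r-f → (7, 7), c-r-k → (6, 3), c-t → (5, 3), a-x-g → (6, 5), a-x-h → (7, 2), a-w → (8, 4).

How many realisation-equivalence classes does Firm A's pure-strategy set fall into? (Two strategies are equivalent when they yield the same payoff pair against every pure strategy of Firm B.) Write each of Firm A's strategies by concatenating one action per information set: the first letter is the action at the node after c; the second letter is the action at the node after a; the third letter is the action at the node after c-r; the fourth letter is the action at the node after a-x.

9

Firm A has 16 pure strategies: rxfg, rxfh, rxkg, rxkh, rwfg, rwfh, rwkg, rwkh, txfg, txfh, txkg, txkh, twfg, twfh, twkg, twkh. Columns: c, a.
{rxfg} → row (7,7) (6,5)
{rxfh} → row (7,7) (7,2)
{rxkg} → row (6,3) (6,5)
{rxkh} → row (6,3) (7,2)
{rwfg, rwfh} → row (7,7) (8,4)
{rwkg, rwkh} → row (6,3) (8,4)
{txfg, txkg} → row (5,3) (6,5)
{txfh, txkh} → row (5,3) (7,2)
{twfg, twfh, twkg, twkh} → row (5,3) (8,4)
That's 9 distinct rows out of 16 strategies.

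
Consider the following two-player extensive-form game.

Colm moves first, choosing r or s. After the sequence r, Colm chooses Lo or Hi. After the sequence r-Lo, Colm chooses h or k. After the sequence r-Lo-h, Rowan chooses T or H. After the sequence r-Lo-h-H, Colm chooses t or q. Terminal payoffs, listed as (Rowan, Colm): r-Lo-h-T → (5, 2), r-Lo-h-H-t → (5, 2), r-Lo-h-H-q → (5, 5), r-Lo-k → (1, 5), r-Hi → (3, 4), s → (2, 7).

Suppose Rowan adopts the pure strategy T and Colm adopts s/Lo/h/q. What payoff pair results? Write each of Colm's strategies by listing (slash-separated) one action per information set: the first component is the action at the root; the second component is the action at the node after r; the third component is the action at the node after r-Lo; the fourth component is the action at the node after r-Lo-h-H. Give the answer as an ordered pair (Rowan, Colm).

(2, 7)

Trace the play path from the root:
  Colm plays s
→ terminal payoff (2, 7).
(Rowan's choice at the node after r-Lo-h is never reached on this path, so it doesn't affect the outcome.)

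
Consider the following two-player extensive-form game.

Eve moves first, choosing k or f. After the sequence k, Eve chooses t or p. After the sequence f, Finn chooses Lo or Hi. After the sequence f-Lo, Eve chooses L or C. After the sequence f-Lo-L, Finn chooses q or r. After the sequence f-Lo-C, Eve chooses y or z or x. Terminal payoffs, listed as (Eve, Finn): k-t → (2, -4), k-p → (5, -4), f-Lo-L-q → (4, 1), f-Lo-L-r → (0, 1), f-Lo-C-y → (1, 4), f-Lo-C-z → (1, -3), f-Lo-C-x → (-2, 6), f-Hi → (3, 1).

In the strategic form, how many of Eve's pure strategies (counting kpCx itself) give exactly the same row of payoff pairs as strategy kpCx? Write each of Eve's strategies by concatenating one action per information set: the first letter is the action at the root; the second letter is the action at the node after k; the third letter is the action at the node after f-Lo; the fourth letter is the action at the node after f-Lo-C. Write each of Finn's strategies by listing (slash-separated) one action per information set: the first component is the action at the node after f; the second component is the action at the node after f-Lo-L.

6

Row for kpCx (columns Lo/q, Lo/r, Hi/q, Hi/r): (5,-4) (5,-4) (5,-4) (5,-4).
Under kpCx, Eve's choice at the node after f-Lo and at the node after f-Lo-C can never be reached regardless of what Finn does, so varying those choices leaves every outcome unchanged.
Holding the reachable choices fixed and varying the unreachable ones freely already gives 2 × 3 = 6 equivalent strategies.
No other strategy reproduces this row, so those 6 are the full class: kpLy, kpLz, kpLx, kpCy, kpCz, kpCx.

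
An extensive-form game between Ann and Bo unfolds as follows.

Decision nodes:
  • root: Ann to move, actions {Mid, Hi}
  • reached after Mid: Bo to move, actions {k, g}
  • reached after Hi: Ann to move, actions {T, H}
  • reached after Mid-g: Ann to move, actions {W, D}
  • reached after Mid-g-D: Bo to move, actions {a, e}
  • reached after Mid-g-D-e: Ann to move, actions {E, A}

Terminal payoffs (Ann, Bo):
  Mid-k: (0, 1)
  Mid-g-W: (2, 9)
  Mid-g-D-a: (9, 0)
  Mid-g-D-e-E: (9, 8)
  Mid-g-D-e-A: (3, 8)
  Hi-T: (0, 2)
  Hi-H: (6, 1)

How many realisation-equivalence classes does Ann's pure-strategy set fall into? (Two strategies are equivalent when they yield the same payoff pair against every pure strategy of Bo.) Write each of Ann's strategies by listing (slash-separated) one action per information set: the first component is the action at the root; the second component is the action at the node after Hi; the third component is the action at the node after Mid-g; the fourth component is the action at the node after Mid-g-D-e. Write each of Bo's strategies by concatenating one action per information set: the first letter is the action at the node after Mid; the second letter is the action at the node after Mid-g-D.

5

Ann has 16 pure strategies: Mid/T/W/E, Mid/T/W/A, Mid/T/D/E, Mid/T/D/A, Mid/H/W/E, Mid/H/W/A, Mid/H/D/E, Mid/H/D/A, Hi/T/W/E, Hi/T/W/A, Hi/T/D/E, Hi/T/D/A, Hi/H/W/E, Hi/H/W/A, Hi/H/D/E, Hi/H/D/A. Columns: ka, ke, ga, ge.
{Mid/T/W/E, Mid/T/W/A, Mid/H/W/E, Mid/H/W/A} → row (0,1) (0,1) (2,9) (2,9)
{Mid/T/D/E, Mid/H/D/E} → row (0,1) (0,1) (9,0) (9,8)
{Mid/T/D/A, Mid/H/D/A} → row (0,1) (0,1) (9,0) (3,8)
{Hi/T/W/E, Hi/T/W/A, Hi/T/D/E, Hi/T/D/A} → row (0,2) (0,2) (0,2) (0,2)
{Hi/H/W/E, Hi/H/W/A, Hi/H/D/E, Hi/H/D/A} → row (6,1) (6,1) (6,1) (6,1)
That's 5 distinct rows out of 16 strategies.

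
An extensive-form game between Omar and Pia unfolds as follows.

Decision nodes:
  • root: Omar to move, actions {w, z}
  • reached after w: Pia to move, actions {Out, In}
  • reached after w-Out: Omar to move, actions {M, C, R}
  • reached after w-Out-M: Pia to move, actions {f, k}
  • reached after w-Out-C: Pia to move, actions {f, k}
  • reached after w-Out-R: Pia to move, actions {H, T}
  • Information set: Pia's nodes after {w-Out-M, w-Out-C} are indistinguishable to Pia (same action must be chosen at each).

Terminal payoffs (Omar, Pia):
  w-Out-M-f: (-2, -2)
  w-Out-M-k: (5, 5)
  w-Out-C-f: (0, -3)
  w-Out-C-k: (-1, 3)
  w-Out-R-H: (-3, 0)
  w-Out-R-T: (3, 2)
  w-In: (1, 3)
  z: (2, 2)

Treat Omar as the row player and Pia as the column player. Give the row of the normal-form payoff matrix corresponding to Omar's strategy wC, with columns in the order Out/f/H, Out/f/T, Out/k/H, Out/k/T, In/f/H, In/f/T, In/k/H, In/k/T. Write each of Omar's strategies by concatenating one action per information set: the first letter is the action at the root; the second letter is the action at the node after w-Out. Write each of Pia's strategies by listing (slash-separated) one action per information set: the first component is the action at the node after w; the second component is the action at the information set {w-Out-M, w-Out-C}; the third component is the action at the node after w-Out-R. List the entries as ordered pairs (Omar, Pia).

vs Out/f/H: Omar plays w → Pia plays Out at [w] → Omar plays C at [w-Out] → Pia plays f at [w-Out-C] → (0, -3)
vs Out/f/T: Omar plays w → Pia plays Out at [w] → Omar plays C at [w-Out] → Pia plays f at [w-Out-C] → (0, -3)
vs Out/k/H: Omar plays w → Pia plays Out at [w] → Omar plays C at [w-Out] → Pia plays k at [w-Out-C] → (-1, 3)
vs Out/k/T: Omar plays w → Pia plays Out at [w] → Omar plays C at [w-Out] → Pia plays k at [w-Out-C] → (-1, 3)
vs In/f/H: Omar plays w → Pia plays In at [w] → (1, 3)
vs In/f/T: Omar plays w → Pia plays In at [w] → (1, 3)
vs In/k/H: Omar plays w → Pia plays In at [w] → (1, 3)
vs In/k/T: Omar plays w → Pia plays In at [w] → (1, 3)

(0,-3) (0,-3) (-1,3) (-1,3) (1,3) (1,3) (1,3) (1,3)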